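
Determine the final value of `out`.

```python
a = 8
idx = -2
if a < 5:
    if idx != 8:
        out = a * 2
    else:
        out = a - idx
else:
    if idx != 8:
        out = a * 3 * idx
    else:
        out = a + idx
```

a=8, idx=-2
a < 5 is False; idx != 8 is True
→ out = a * 3 * idx = -48

-48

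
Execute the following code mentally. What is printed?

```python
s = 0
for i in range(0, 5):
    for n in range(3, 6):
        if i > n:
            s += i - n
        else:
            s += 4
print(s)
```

57

i=0,n=3: not 0>3, s = 0+4 = 4
i=0,n=4: not 0>4, s = 4+4 = 8
i=0,n=5: not 0>5, s = 8+4 = 12
i=1,n=3: not 1>3, s = 12+4 = 16
i=1,n=4: not 1>4, s = 16+4 = 20
i=1,n=5: not 1>5, s = 20+4 = 24
i=2,n=3: not 2>3, s = 24+4 = 28
i=2,n=4: not 2>4, s = 28+4 = 32
i=2,n=5: not 2>5, s = 32+4 = 36
i=3,n=3: not 3>3, s = 36+4 = 40
i=3,n=4: not 3>4, s = 40+4 = 44
i=3,n=5: not 3>5, s = 44+4 = 48
i=4,n=3: 4>3, s = 48+1 = 49
i=4,n=4: not 4>4, s = 49+4 = 53
i=4,n=5: not 4>5, s = 53+4 = 57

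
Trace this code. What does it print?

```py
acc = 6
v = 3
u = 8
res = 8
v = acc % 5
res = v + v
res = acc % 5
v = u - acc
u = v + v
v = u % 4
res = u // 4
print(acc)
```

6

v = 6%5 = 1
res = 1+1 = 2
res = 6%5 = 1
v = 8-6 = 2
u = 2+2 = 4
v = 4%4 = 0
res = 4//4 = 1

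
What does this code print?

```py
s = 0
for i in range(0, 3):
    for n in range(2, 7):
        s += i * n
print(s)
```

60

i=0,n=2: s = 0+0 = 0
i=0,n=3: s = 0+0 = 0
i=0,n=4: s = 0+0 = 0
i=0,n=5: s = 0+0 = 0
i=0,n=6: s = 0+0 = 0
i=1,n=2: s = 0+2 = 2
i=1,n=3: s = 2+3 = 5
i=1,n=4: s = 5+4 = 9
i=1,n=5: s = 9+5 = 14
i=1,n=6: s = 14+6 = 20
i=2,n=2: s = 20+4 = 24
i=2,n=3: s = 24+6 = 30
i=2,n=4: s = 30+8 = 38
i=2,n=5: s = 38+10 = 48
i=2,n=6: s = 48+12 = 60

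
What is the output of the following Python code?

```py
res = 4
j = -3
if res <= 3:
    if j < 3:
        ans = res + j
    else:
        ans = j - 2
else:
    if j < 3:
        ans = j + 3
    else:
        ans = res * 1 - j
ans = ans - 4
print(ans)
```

-4

res=4, j=-3
res <= 3 is False; j < 3 is True
→ ans = j + 3 = 0
ans = 0-4 = -4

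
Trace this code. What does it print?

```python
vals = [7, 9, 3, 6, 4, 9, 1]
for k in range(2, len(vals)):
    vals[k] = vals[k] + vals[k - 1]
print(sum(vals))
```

131

k=2: vals[2] = 3+9 = 12 → [7, 9, 12, 6, 4, 9, 1]
k=3: vals[3] = 6+12 = 18 → [7, 9, 12, 18, 4, 9, 1]
k=4: vals[4] = 4+18 = 22 → [7, 9, 12, 18, 22, 9, 1]
k=5: vals[5] = 9+22 = 31 → [7, 9, 12, 18, 22, 31, 1]
k=6: vals[6] = 1+31 = 32 → [7, 9, 12, 18, 22, 31, 32]
sum = 131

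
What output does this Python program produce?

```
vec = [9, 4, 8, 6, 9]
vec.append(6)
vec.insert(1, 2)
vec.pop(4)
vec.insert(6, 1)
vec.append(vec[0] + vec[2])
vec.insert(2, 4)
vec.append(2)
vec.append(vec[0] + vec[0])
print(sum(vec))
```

append 6 → [9, 4, 8, 6, 9, 6]
insert 2 at 1 → [9, 2, 4, 8, 6, 9, 6]
pop(4) removes 6 → [9, 2, 4, 8, 9, 6]
insert 1 at 6 → [9, 2, 4, 8, 9, 6, 1]
append vec[0]+vec[2] = 9+4 = 13 → [9, 2, 4, 8, 9, 6, 1, 13]
insert 4 at 2 → [9, 2, 4, 4, 8, 9, 6, 1, 13]
append 2 → [9, 2, 4, 4, 8, 9, 6, 1, 13, 2]
append vec[0]+vec[0] = 9+9 = 18 → [9, 2, 4, 4, 8, 9, 6, 1, 13, 2, 18]
sum = 76

76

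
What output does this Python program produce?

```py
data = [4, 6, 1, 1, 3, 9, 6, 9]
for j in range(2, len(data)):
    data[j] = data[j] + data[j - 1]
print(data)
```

[4, 6, 7, 8, 11, 20, 26, 35]

j=2: data[2] = 1+6 = 7 → [4, 6, 7, 1, 3, 9, 6, 9]
j=3: data[3] = 1+7 = 8 → [4, 6, 7, 8, 3, 9, 6, 9]
j=4: data[4] = 3+8 = 11 → [4, 6, 7, 8, 11, 9, 6, 9]
j=5: data[5] = 9+11 = 20 → [4, 6, 7, 8, 11, 20, 6, 9]
j=6: data[6] = 6+20 = 26 → [4, 6, 7, 8, 11, 20, 26, 9]
j=7: data[7] = 9+26 = 35 → [4, 6, 7, 8, 11, 20, 26, 35]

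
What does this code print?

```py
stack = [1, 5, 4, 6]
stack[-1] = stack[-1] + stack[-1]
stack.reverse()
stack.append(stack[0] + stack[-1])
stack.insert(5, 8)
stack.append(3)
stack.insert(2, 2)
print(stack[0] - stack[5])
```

-1

stack[-1] = stack[-1]+stack[-1] = 6+6 = 12 → [1, 5, 4, 12]
reverse → [12, 4, 5, 1]
append stack[0]+stack[-1] = 12+1 = 13 → [12, 4, 5, 1, 13]
insert 8 at 5 → [12, 4, 5, 1, 13, 8]
append 3 → [12, 4, 5, 1, 13, 8, 3]
insert 2 at 2 → [12, 4, 2, 5, 1, 13, 8, 3]
stack[0]-stack[5] = 12-13 = -1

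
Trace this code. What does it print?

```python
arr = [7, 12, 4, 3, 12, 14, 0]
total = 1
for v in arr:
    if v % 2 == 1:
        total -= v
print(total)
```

-9

v=7: odd, total = 1-7 = -6
v=12: not odd
v=4: not odd
v=3: odd, total = (-6)-3 = -9
v=12: not odd
v=14: not odd
v=0: not odd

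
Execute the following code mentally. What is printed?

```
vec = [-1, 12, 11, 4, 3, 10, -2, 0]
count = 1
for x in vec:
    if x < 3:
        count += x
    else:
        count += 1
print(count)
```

x=-1: <3, count = 1+(-1) = 0
x=12: not <3, count = 0+1 = 1
x=11: not <3, count = 1+1 = 2
x=4: not <3, count = 2+1 = 3
x=3: not <3, count = 3+1 = 4
x=10: not <3, count = 4+1 = 5
x=-2: <3, count = 5+(-2) = 3
x=0: <3, count = 3+0 = 3

3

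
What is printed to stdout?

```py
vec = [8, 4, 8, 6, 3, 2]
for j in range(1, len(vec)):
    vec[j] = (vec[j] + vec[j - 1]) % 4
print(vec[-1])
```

j=1: vec[1] = (4+8)%4 = 0 → [8, 0, 8, 6, 3, 2]
j=2: vec[2] = (8+0)%4 = 0 → [8, 0, 0, 6, 3, 2]
j=3: vec[3] = (6+0)%4 = 2 → [8, 0, 0, 2, 3, 2]
j=4: vec[4] = (3+2)%4 = 1 → [8, 0, 0, 2, 1, 2]
j=5: vec[5] = (2+1)%4 = 3 → [8, 0, 0, 2, 1, 3]

3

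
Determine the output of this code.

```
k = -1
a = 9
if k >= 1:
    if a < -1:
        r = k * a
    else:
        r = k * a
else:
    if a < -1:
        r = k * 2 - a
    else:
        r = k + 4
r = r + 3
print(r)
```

6

k=-1, a=9
k >= 1 is False; a < -1 is False
→ r = k + 4 = 3
r = 3+3 = 6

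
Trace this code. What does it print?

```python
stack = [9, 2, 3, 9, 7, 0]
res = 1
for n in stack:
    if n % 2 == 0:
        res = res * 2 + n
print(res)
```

n=9: not even
n=2: even, res = 1*2+2 = 4
n=3: not even
n=9: not even
n=7: not even
n=0: even, res = 4*2+0 = 8

8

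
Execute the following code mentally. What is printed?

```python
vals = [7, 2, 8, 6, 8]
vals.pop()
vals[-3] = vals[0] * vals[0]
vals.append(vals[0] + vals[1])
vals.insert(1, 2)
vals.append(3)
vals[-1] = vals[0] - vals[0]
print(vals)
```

pop() removes 8 → [7, 2, 8, 6]
vals[-3] = vals[0]*vals[0] = 7*7 = 49 → [7, 49, 8, 6]
append vals[0]+vals[1] = 7+49 = 56 → [7, 49, 8, 6, 56]
insert 2 at 1 → [7, 2, 49, 8, 6, 56]
append 3 → [7, 2, 49, 8, 6, 56, 3]
vals[-1] = vals[0]-vals[0] = 7-7 = 0 → [7, 2, 49, 8, 6, 56, 0]

[7, 2, 49, 8, 6, 56, 0]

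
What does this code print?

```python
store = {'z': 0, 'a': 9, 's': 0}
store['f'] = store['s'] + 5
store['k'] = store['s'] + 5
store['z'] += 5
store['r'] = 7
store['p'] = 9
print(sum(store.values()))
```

store['f'] = store['s']+5 = 5 → {'z': 0, 'a': 9, 's': 0, 'f': 5}
store['k'] = store['s']+5 = 5 → {'z': 0, 'a': 9, 's': 0, 'f': 5, 'k': 5}
store['z'] = 0+5 = 5 → {'z': 5, 'a': 9, 's': 0, 'f': 5, 'k': 5}
store['r'] = 7 → {'z': 5, 'a': 9, 's': 0, 'f': 5, 'k': 5, 'r': 7}
store['p'] = 9 → {'z': 5, 'a': 9, 's': 0, 'f': 5, 'k': 5, 'r': 7, 'p': 9}
sum of values = 40

40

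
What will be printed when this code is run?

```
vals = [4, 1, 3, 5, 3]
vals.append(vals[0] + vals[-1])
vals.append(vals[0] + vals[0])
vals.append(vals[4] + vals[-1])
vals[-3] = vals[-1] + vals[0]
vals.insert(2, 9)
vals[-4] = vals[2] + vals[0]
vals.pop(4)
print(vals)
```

append vals[0]+vals[-1] = 4+3 = 7 → [4, 1, 3, 5, 3, 7]
append vals[0]+vals[0] = 4+4 = 8 → [4, 1, 3, 5, 3, 7, 8]
append vals[4]+vals[-1] = 3+8 = 11 → [4, 1, 3, 5, 3, 7, 8, 11]
vals[-3] = vals[-1]+vals[0] = 11+4 = 15 → [4, 1, 3, 5, 3, 15, 8, 11]
insert 9 at 2 → [4, 1, 9, 3, 5, 3, 15, 8, 11]
vals[-4] = vals[2]+vals[0] = 9+4 = 13 → [4, 1, 9, 3, 5, 13, 15, 8, 11]
pop(4) removes 5 → [4, 1, 9, 3, 13, 15, 8, 11]

[4, 1, 9, 3, 13, 15, 8, 11]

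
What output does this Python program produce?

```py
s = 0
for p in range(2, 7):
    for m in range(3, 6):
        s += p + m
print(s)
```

p=2,m=3: s = 0+5 = 5
p=2,m=4: s = 5+6 = 11
p=2,m=5: s = 11+7 = 18
p=3,m=3: s = 18+6 = 24
p=3,m=4: s = 24+7 = 31
p=3,m=5: s = 31+8 = 39
p=4,m=3: s = 39+7 = 46
p=4,m=4: s = 46+8 = 54
p=4,m=5: s = 54+9 = 63
p=5,m=3: s = 63+8 = 71
p=5,m=4: s = 71+9 = 80
p=5,m=5: s = 80+10 = 90
p=6,m=3: s = 90+9 = 99
p=6,m=4: s = 99+10 = 109
p=6,m=5: s = 109+11 = 120

120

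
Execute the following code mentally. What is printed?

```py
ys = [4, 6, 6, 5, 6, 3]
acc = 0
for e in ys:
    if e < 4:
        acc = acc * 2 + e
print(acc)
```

3

e=4: not <4
e=6: not <4
e=6: not <4
e=5: not <4
e=6: not <4
e=3: <4, acc = 0*2+3 = 3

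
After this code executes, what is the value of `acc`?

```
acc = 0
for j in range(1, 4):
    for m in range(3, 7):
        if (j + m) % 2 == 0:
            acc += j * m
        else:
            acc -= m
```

24

j=1,m=3: even sum, acc = 0+3 = 3
j=1,m=4: odd sum, acc = 3-4 = -1
j=1,m=5: even sum, acc = (-1)+5 = 4
j=1,m=6: odd sum, acc = 4-6 = -2
j=2,m=3: odd sum, acc = (-2)-3 = -5
j=2,m=4: even sum, acc = (-5)+8 = 3
j=2,m=5: odd sum, acc = 3-5 = -2
j=2,m=6: even sum, acc = (-2)+12 = 10
j=3,m=3: even sum, acc = 10+9 = 19
j=3,m=4: odd sum, acc = 19-4 = 15
j=3,m=5: even sum, acc = 15+15 = 30
j=3,m=6: odd sum, acc = 30-6 = 24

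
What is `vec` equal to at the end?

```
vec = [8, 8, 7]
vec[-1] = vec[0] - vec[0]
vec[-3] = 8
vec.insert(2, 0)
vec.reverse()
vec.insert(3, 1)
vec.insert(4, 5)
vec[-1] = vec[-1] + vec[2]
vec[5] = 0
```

vec[-1] = vec[0]-vec[0] = 8-8 = 0 → [8, 8, 0]
vec[-3] = 8 → [8, 8, 0]
insert 0 at 2 → [8, 8, 0, 0]
reverse → [0, 0, 8, 8]
insert 1 at 3 → [0, 0, 8, 1, 8]
insert 5 at 4 → [0, 0, 8, 1, 5, 8]
vec[-1] = vec[-1]+vec[2] = 8+8 = 16 → [0, 0, 8, 1, 5, 16]
vec[5] = 0 → [0, 0, 8, 1, 5, 0]

[0, 0, 8, 1, 5, 0]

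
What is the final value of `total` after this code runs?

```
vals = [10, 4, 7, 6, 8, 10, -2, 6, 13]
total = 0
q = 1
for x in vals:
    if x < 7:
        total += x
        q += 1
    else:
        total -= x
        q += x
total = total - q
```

-87

x=10: not <7, total = 0-10 = -10; q=11
x=4: <7, total = (-10)+4 = -6; q=12
x=7: not <7, total = (-6)-7 = -13; q=19
x=6: <7, total = (-13)+6 = -7; q=20
x=8: not <7, total = (-7)-8 = -15; q=28
x=10: not <7, total = (-15)-10 = -25; q=38
x=-2: <7, total = (-25)+(-2) = -27; q=39
x=6: <7, total = (-27)+6 = -21; q=40
x=13: not <7, total = (-21)-13 = -34; q=53
total-q = (-34)-53 = -87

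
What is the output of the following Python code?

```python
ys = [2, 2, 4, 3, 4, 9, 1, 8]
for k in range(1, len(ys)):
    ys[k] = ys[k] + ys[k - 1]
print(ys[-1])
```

k=1: ys[1] = 2+2 = 4 → [2, 4, 4, 3, 4, 9, 1, 8]
k=2: ys[2] = 4+4 = 8 → [2, 4, 8, 3, 4, 9, 1, 8]
k=3: ys[3] = 3+8 = 11 → [2, 4, 8, 11, 4, 9, 1, 8]
k=4: ys[4] = 4+11 = 15 → [2, 4, 8, 11, 15, 9, 1, 8]
k=5: ys[5] = 9+15 = 24 → [2, 4, 8, 11, 15, 24, 1, 8]
k=6: ys[6] = 1+24 = 25 → [2, 4, 8, 11, 15, 24, 25, 8]
k=7: ys[7] = 8+25 = 33 → [2, 4, 8, 11, 15, 24, 25, 33]

33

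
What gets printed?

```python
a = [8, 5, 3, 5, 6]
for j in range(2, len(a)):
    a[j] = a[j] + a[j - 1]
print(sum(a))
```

j=2: a[2] = 3+5 = 8 → [8, 5, 8, 5, 6]
j=3: a[3] = 5+8 = 13 → [8, 5, 8, 13, 6]
j=4: a[4] = 6+13 = 19 → [8, 5, 8, 13, 19]
sum = 53

53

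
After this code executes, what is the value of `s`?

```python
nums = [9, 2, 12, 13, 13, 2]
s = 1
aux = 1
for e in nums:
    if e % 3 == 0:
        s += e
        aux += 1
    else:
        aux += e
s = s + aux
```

e=9: %3==0, s = 1+9 = 10; aux=2
e=2: not %3==0; aux=4
e=12: %3==0, s = 10+12 = 22; aux=5
e=13: not %3==0; aux=18
e=13: not %3==0; aux=31
e=2: not %3==0; aux=33
s+aux = 22+33 = 55

55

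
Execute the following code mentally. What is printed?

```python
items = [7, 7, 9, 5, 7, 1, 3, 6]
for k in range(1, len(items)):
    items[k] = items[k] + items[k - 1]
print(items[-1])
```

k=1: items[1] = 7+7 = 14 → [7, 14, 9, 5, 7, 1, 3, 6]
k=2: items[2] = 9+14 = 23 → [7, 14, 23, 5, 7, 1, 3, 6]
k=3: items[3] = 5+23 = 28 → [7, 14, 23, 28, 7, 1, 3, 6]
k=4: items[4] = 7+28 = 35 → [7, 14, 23, 28, 35, 1, 3, 6]
k=5: items[5] = 1+35 = 36 → [7, 14, 23, 28, 35, 36, 3, 6]
k=6: items[6] = 3+36 = 39 → [7, 14, 23, 28, 35, 36, 39, 6]
k=7: items[7] = 6+39 = 45 → [7, 14, 23, 28, 35, 36, 39, 45]

45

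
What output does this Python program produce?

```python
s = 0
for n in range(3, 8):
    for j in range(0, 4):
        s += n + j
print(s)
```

130

n=3,j=0: s = 0+3 = 3
n=3,j=1: s = 3+4 = 7
n=3,j=2: s = 7+5 = 12
n=3,j=3: s = 12+6 = 18
n=4,j=0: s = 18+4 = 22
n=4,j=1: s = 22+5 = 27
n=4,j=2: s = 27+6 = 33
n=4,j=3: s = 33+7 = 40
n=5,j=0: s = 40+5 = 45
n=5,j=1: s = 45+6 = 51
n=5,j=2: s = 51+7 = 58
n=5,j=3: s = 58+8 = 66
n=6,j=0: s = 66+6 = 72
n=6,j=1: s = 72+7 = 79
n=6,j=2: s = 79+8 = 87
n=6,j=3: s = 87+9 = 96
n=7,j=0: s = 96+7 = 103
n=7,j=1: s = 103+8 = 111
n=7,j=2: s = 111+9 = 120
n=7,j=3: s = 120+10 = 130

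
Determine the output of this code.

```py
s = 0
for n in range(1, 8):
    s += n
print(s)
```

n=1: s = 0+1 = 1
n=2: s = 1+2 = 3
n=3: s = 3+3 = 6
n=4: s = 6+4 = 10
n=5: s = 10+5 = 15
n=6: s = 15+6 = 21
n=7: s = 21+7 = 28

28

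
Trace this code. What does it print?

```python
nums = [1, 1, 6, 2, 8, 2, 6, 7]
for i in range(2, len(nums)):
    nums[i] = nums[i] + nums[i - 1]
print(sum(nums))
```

111

i=2: nums[2] = 6+1 = 7 → [1, 1, 7, 2, 8, 2, 6, 7]
i=3: nums[3] = 2+7 = 9 → [1, 1, 7, 9, 8, 2, 6, 7]
i=4: nums[4] = 8+9 = 17 → [1, 1, 7, 9, 17, 2, 6, 7]
i=5: nums[5] = 2+17 = 19 → [1, 1, 7, 9, 17, 19, 6, 7]
i=6: nums[6] = 6+19 = 25 → [1, 1, 7, 9, 17, 19, 25, 7]
i=7: nums[7] = 7+25 = 32 → [1, 1, 7, 9, 17, 19, 25, 32]
sum = 111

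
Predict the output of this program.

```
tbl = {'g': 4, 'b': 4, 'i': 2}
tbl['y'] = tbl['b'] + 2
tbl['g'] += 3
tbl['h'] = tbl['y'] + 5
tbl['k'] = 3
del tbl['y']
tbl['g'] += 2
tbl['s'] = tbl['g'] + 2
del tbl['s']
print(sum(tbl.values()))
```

tbl['y'] = tbl['b']+2 = 6 → {'g': 4, 'b': 4, 'i': 2, 'y': 6}
tbl['g'] = 4+3 = 7 → {'g': 7, 'b': 4, 'i': 2, 'y': 6}
tbl['h'] = tbl['y']+5 = 11 → {'g': 7, 'b': 4, 'i': 2, 'y': 6, 'h': 11}
tbl['k'] = 3 → {'g': 7, 'b': 4, 'i': 2, 'y': 6, 'h': 11, 'k': 3}
del 'y' → {'g': 7, 'b': 4, 'i': 2, 'h': 11, 'k': 3}
tbl['g'] = 7+2 = 9 → {'g': 9, 'b': 4, 'i': 2, 'h': 11, 'k': 3}
tbl['s'] = tbl['g']+2 = 11 → {'g': 9, 'b': 4, 'i': 2, 'h': 11, 'k': 3, 's': 11}
del 's' → {'g': 9, 'b': 4, 'i': 2, 'h': 11, 'k': 3}
sum of values = 29

29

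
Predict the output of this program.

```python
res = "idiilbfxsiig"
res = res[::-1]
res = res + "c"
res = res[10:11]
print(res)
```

reverse → 'giisxfbliidi'
+ 'c' → 'giisxfbliidic'
slice [10:11] → 'd'

d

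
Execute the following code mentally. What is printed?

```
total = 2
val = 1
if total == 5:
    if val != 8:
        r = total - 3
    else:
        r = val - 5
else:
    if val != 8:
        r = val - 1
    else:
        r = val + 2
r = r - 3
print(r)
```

-3

total=2, val=1
total == 5 is False; val != 8 is True
→ r = val - 1 = 0
r = 0-3 = -3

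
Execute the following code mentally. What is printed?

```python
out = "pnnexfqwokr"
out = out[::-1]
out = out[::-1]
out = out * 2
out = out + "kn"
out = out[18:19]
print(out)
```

w

reverse → 'rkowqfxennp'
reverse → 'pnnexfqwokr'
repeat ×2 → 'pnnexfqwokrpnnexfqwokr'
+ 'kn' → 'pnnexfqwokrpnnexfqwokrkn'
slice [18:19] → 'w'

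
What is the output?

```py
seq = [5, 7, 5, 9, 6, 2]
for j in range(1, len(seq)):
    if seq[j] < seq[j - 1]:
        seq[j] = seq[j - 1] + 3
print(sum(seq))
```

70

j=1: 7>=5, unchanged → [5, 7, 5, 9, 6, 2]
j=2: 5<7, seq[2] = 7+3 = 10 → [5, 7, 10, 9, 6, 2]
j=3: 9<10, seq[3] = 10+3 = 13 → [5, 7, 10, 13, 6, 2]
j=4: 6<13, seq[4] = 13+3 = 16 → [5, 7, 10, 13, 16, 2]
j=5: 2<16, seq[5] = 16+3 = 19 → [5, 7, 10, 13, 16, 19]
sum = 70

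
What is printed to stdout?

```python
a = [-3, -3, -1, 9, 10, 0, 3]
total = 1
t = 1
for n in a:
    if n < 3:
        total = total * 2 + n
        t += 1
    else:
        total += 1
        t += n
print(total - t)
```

-44

n=-3: <3, total = 1*2+(-3) = -1; t=2
n=-3: <3, total = (-1)*2+(-3) = -5; t=3
n=-1: <3, total = (-5)*2+(-1) = -11; t=4
n=9: not <3, total = (-11)+1 = -10; t=13
n=10: not <3, total = (-10)+1 = -9; t=23
n=0: <3, total = (-9)*2+0 = -18; t=24
n=3: not <3, total = (-18)+1 = -17; t=27
total-t = (-17)-27 = -44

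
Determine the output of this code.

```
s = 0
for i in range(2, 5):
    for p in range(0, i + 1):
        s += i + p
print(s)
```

57

i=2,p=0: s = 0+2 = 2
i=2,p=1: s = 2+3 = 5
i=2,p=2: s = 5+4 = 9
i=3,p=0: s = 9+3 = 12
i=3,p=1: s = 12+4 = 16
i=3,p=2: s = 16+5 = 21
i=3,p=3: s = 21+6 = 27
i=4,p=0: s = 27+4 = 31
i=4,p=1: s = 31+5 = 36
i=4,p=2: s = 36+6 = 42
i=4,p=3: s = 42+7 = 49
i=4,p=4: s = 49+8 = 57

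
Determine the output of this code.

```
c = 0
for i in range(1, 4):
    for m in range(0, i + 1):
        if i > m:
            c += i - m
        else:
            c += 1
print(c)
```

i=1,m=0: 1>0, c = 0+1 = 1
i=1,m=1: not 1>1, c = 1+1 = 2
i=2,m=0: 2>0, c = 2+2 = 4
i=2,m=1: 2>1, c = 4+1 = 5
i=2,m=2: not 2>2, c = 5+1 = 6
i=3,m=0: 3>0, c = 6+3 = 9
i=3,m=1: 3>1, c = 9+2 = 11
i=3,m=2: 3>2, c = 11+1 = 12
i=3,m=3: not 3>3, c = 12+1 = 13

13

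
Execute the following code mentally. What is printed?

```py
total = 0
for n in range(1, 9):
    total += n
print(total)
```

36

n=1: total = 0+1 = 1
n=2: total = 1+2 = 3
n=3: total = 3+3 = 6
n=4: total = 6+4 = 10
n=5: total = 10+5 = 15
n=6: total = 15+6 = 21
n=7: total = 21+7 = 28
n=8: total = 28+8 = 36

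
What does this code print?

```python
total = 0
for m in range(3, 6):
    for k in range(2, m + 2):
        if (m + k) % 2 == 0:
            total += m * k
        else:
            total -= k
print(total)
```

m=3,k=2: odd sum, total = 0-2 = -2
m=3,k=3: even sum, total = (-2)+9 = 7
m=3,k=4: odd sum, total = 7-4 = 3
m=4,k=2: even sum, total = 3+8 = 11
m=4,k=3: odd sum, total = 11-3 = 8
m=4,k=4: even sum, total = 8+16 = 24
m=4,k=5: odd sum, total = 24-5 = 19
m=5,k=2: odd sum, total = 19-2 = 17
m=5,k=3: even sum, total = 17+15 = 32
m=5,k=4: odd sum, total = 32-4 = 28
m=5,k=5: even sum, total = 28+25 = 53
m=5,k=6: odd sum, total = 53-6 = 47

47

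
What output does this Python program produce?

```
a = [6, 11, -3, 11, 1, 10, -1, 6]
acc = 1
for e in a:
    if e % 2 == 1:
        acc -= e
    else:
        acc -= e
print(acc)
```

e=6: not odd, acc = 1-6 = -5
e=11: odd, acc = (-5)-11 = -16
e=-3: odd, acc = (-16)-(-3) = -13
e=11: odd, acc = (-13)-11 = -24
e=1: odd, acc = (-24)-1 = -25
e=10: not odd, acc = (-25)-10 = -35
e=-1: odd, acc = (-35)-(-1) = -34
e=6: not odd, acc = (-34)-6 = -40

-40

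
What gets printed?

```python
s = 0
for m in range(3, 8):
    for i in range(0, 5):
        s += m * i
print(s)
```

250

m=3,i=0: s = 0+0 = 0
m=3,i=1: s = 0+3 = 3
m=3,i=2: s = 3+6 = 9
m=3,i=3: s = 9+9 = 18
m=3,i=4: s = 18+12 = 30
m=4,i=0: s = 30+0 = 30
m=4,i=1: s = 30+4 = 34
m=4,i=2: s = 34+8 = 42
m=4,i=3: s = 42+12 = 54
m=4,i=4: s = 54+16 = 70
m=5,i=0: s = 70+0 = 70
m=5,i=1: s = 70+5 = 75
m=5,i=2: s = 75+10 = 85
m=5,i=3: s = 85+15 = 100
m=5,i=4: s = 100+20 = 120
m=6,i=0: s = 120+0 = 120
m=6,i=1: s = 120+6 = 126
m=6,i=2: s = 126+12 = 138
m=6,i=3: s = 138+18 = 156
m=6,i=4: s = 156+24 = 180
m=7,i=0: s = 180+0 = 180
m=7,i=1: s = 180+7 = 187
m=7,i=2: s = 187+14 = 201
m=7,i=3: s = 201+21 = 222
m=7,i=4: s = 222+28 = 250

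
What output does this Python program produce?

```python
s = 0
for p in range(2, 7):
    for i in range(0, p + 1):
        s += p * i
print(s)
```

265

p=2,i=0: s = 0+0 = 0
p=2,i=1: s = 0+2 = 2
p=2,i=2: s = 2+4 = 6
p=3,i=0: s = 6+0 = 6
p=3,i=1: s = 6+3 = 9
p=3,i=2: s = 9+6 = 15
p=3,i=3: s = 15+9 = 24
p=4,i=0: s = 24+0 = 24
p=4,i=1: s = 24+4 = 28
p=4,i=2: s = 28+8 = 36
p=4,i=3: s = 36+12 = 48
p=4,i=4: s = 48+16 = 64
p=5,i=0: s = 64+0 = 64
p=5,i=1: s = 64+5 = 69
p=5,i=2: s = 69+10 = 79
p=5,i=3: s = 79+15 = 94
p=5,i=4: s = 94+20 = 114
p=5,i=5: s = 114+25 = 139
p=6,i=0: s = 139+0 = 139
p=6,i=1: s = 139+6 = 145
p=6,i=2: s = 145+12 = 157
p=6,i=3: s = 157+18 = 175
p=6,i=4: s = 175+24 = 199
p=6,i=5: s = 199+30 = 229
p=6,i=6: s = 229+36 = 265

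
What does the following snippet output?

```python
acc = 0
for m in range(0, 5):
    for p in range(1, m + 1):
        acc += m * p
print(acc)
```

m=1,p=1: acc = 0+1 = 1
m=2,p=1: acc = 1+2 = 3
m=2,p=2: acc = 3+4 = 7
m=3,p=1: acc = 7+3 = 10
m=3,p=2: acc = 10+6 = 16
m=3,p=3: acc = 16+9 = 25
m=4,p=1: acc = 25+4 = 29
m=4,p=2: acc = 29+8 = 37
m=4,p=3: acc = 37+12 = 49
m=4,p=4: acc = 49+16 = 65

65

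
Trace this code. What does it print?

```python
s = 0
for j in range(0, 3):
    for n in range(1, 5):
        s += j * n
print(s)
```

j=0,n=1: s = 0+0 = 0
j=0,n=2: s = 0+0 = 0
j=0,n=3: s = 0+0 = 0
j=0,n=4: s = 0+0 = 0
j=1,n=1: s = 0+1 = 1
j=1,n=2: s = 1+2 = 3
j=1,n=3: s = 3+3 = 6
j=1,n=4: s = 6+4 = 10
j=2,n=1: s = 10+2 = 12
j=2,n=2: s = 12+4 = 16
j=2,n=3: s = 16+6 = 22
j=2,n=4: s = 22+8 = 30

30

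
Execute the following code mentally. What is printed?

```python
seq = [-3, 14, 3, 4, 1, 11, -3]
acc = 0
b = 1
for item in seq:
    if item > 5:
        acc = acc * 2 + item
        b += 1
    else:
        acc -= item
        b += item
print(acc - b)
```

item=-3: not >5, acc = 0-(-3) = 3; b=-2
item=14: >5, acc = 3*2+14 = 20; b=-1
item=3: not >5, acc = 20-3 = 17; b=2
item=4: not >5, acc = 17-4 = 13; b=6
item=1: not >5, acc = 13-1 = 12; b=7
item=11: >5, acc = 12*2+11 = 35; b=8
item=-3: not >5, acc = 35-(-3) = 38; b=5
acc-b = 38-5 = 33

33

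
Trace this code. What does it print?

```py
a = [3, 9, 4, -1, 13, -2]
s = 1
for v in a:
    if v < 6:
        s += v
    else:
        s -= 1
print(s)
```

v=3: <6, s = 1+3 = 4
v=9: not <6, s = 4-1 = 3
v=4: <6, s = 3+4 = 7
v=-1: <6, s = 7+(-1) = 6
v=13: not <6, s = 6-1 = 5
v=-2: <6, s = 5+(-2) = 3

3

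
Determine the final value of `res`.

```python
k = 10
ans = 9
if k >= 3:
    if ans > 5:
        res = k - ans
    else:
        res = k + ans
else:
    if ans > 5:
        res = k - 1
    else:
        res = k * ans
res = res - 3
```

-2

k=10, ans=9
k >= 3 is True; ans > 5 is True
→ res = k - ans = 1
res = 1-3 = -2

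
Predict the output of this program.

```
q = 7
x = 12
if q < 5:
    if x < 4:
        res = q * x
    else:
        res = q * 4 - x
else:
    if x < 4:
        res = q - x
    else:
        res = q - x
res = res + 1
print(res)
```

-4

q=7, x=12
q < 5 is False; x < 4 is False
→ res = q - x = -5
res = (-5)+1 = -4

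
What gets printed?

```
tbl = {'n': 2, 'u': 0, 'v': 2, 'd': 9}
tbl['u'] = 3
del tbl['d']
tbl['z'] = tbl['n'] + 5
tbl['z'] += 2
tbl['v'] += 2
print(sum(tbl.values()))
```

tbl['u'] = 3 → {'n': 2, 'u': 3, 'v': 2, 'd': 9}
del 'd' → {'n': 2, 'u': 3, 'v': 2}
tbl['z'] = tbl['n']+5 = 7 → {'n': 2, 'u': 3, 'v': 2, 'z': 7}
tbl['z'] = 7+2 = 9 → {'n': 2, 'u': 3, 'v': 2, 'z': 9}
tbl['v'] = 2+2 = 4 → {'n': 2, 'u': 3, 'v': 4, 'z': 9}
sum of values = 18

18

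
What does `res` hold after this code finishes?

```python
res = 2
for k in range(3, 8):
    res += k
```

k=3: res = 2+3 = 5
k=4: res = 5+4 = 9
k=5: res = 9+5 = 14
k=6: res = 14+6 = 20
k=7: res = 20+7 = 27

27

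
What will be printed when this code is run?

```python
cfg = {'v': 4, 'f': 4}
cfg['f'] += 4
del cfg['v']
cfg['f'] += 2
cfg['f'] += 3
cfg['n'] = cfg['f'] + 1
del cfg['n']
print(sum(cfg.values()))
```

cfg['f'] = 4+4 = 8 → {'v': 4, 'f': 8}
del 'v' → {'f': 8}
cfg['f'] = 8+2 = 10 → {'f': 10}
cfg['f'] = 10+3 = 13 → {'f': 13}
cfg['n'] = cfg['f']+1 = 14 → {'f': 13, 'n': 14}
del 'n' → {'f': 13}
sum of values = 13

13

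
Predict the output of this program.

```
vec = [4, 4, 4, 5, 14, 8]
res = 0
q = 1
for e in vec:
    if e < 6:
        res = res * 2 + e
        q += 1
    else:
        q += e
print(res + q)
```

e=4: <6, res = 0*2+4 = 4; q=2
e=4: <6, res = 4*2+4 = 12; q=3
e=4: <6, res = 12*2+4 = 28; q=4
e=5: <6, res = 28*2+5 = 61; q=5
e=14: not <6; q=19
e=8: not <6; q=27
res+q = 61+27 = 88

88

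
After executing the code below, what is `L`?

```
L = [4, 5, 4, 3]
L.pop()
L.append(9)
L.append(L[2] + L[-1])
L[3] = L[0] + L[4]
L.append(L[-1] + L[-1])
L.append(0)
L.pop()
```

[4, 5, 4, 17, 13, 26]

pop() removes 3 → [4, 5, 4]
append 9 → [4, 5, 4, 9]
append L[2]+L[-1] = 4+9 = 13 → [4, 5, 4, 9, 13]
L[3] = L[0]+L[4] = 4+13 = 17 → [4, 5, 4, 17, 13]
append L[-1]+L[-1] = 13+13 = 26 → [4, 5, 4, 17, 13, 26]
append 0 → [4, 5, 4, 17, 13, 26, 0]
pop() removes 0 → [4, 5, 4, 17, 13, 26]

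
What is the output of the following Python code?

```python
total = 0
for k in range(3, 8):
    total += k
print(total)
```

k=3: total = 0+3 = 3
k=4: total = 3+4 = 7
k=5: total = 7+5 = 12
k=6: total = 12+6 = 18
k=7: total = 18+7 = 25

25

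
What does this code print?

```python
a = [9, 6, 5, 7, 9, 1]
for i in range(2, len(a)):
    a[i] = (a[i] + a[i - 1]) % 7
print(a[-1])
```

i=2: a[2] = (5+6)%7 = 4 → [9, 6, 4, 7, 9, 1]
i=3: a[3] = (7+4)%7 = 4 → [9, 6, 4, 4, 9, 1]
i=4: a[4] = (9+4)%7 = 6 → [9, 6, 4, 4, 6, 1]
i=5: a[5] = (1+6)%7 = 0 → [9, 6, 4, 4, 6, 0]

0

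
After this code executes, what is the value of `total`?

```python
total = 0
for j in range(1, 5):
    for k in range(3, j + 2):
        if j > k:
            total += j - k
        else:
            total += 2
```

11

j=2,k=3: not 2>3, total = 0+2 = 2
j=3,k=3: not 3>3, total = 2+2 = 4
j=3,k=4: not 3>4, total = 4+2 = 6
j=4,k=3: 4>3, total = 6+1 = 7
j=4,k=4: not 4>4, total = 7+2 = 9
j=4,k=5: not 4>5, total = 9+2 = 11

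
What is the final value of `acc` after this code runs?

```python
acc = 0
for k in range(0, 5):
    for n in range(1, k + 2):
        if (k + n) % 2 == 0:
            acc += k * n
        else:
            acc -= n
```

19

k=0,n=1: odd sum, acc = 0-1 = -1
k=1,n=1: even sum, acc = (-1)+1 = 0
k=1,n=2: odd sum, acc = 0-2 = -2
k=2,n=1: odd sum, acc = (-2)-1 = -3
k=2,n=2: even sum, acc = (-3)+4 = 1
k=2,n=3: odd sum, acc = 1-3 = -2
k=3,n=1: even sum, acc = (-2)+3 = 1
k=3,n=2: odd sum, acc = 1-2 = -1
k=3,n=3: even sum, acc = (-1)+9 = 8
k=3,n=4: odd sum, acc = 8-4 = 4
k=4,n=1: odd sum, acc = 4-1 = 3
k=4,n=2: even sum, acc = 3+8 = 11
k=4,n=3: odd sum, acc = 11-3 = 8
k=4,n=4: even sum, acc = 8+16 = 24
k=4,n=5: odd sum, acc = 24-5 = 19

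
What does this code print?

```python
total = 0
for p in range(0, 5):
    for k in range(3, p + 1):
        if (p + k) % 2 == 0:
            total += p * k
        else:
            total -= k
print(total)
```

p=3,k=3: even sum, total = 0+9 = 9
p=4,k=3: odd sum, total = 9-3 = 6
p=4,k=4: even sum, total = 6+16 = 22

22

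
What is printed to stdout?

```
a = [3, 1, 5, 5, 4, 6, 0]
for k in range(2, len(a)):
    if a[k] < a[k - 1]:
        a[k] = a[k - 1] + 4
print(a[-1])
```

k=2: 5>=1, unchanged → [3, 1, 5, 5, 4, 6, 0]
k=3: 5>=5, unchanged → [3, 1, 5, 5, 4, 6, 0]
k=4: 4<5, a[4] = 5+4 = 9 → [3, 1, 5, 5, 9, 6, 0]
k=5: 6<9, a[5] = 9+4 = 13 → [3, 1, 5, 5, 9, 13, 0]
k=6: 0<13, a[6] = 13+4 = 17 → [3, 1, 5, 5, 9, 13, 17]

17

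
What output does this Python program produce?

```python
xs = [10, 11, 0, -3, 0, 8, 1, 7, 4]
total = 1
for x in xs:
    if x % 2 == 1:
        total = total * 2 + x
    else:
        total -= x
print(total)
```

x=10: not odd, total = 1-10 = -9
x=11: odd, total = (-9)*2+11 = -7
x=0: not odd, total = (-7)-0 = -7
x=-3: odd, total = (-7)*2+(-3) = -17
x=0: not odd, total = (-17)-0 = -17
x=8: not odd, total = (-17)-8 = -25
x=1: odd, total = (-25)*2+1 = -49
x=7: odd, total = (-49)*2+7 = -91
x=4: not odd, total = (-91)-4 = -95

-95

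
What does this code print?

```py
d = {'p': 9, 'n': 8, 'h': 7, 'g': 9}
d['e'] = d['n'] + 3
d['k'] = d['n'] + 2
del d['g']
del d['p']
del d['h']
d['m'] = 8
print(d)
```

{'n': 8, 'e': 11, 'k': 10, 'm': 8}

d['e'] = d['n']+3 = 11 → {'p': 9, 'n': 8, 'h': 7, 'g': 9, 'e': 11}
d['k'] = d['n']+2 = 10 → {'p': 9, 'n': 8, 'h': 7, 'g': 9, 'e': 11, 'k': 10}
del 'g' → {'p': 9, 'n': 8, 'h': 7, 'e': 11, 'k': 10}
del 'p' → {'n': 8, 'h': 7, 'e': 11, 'k': 10}
del 'h' → {'n': 8, 'e': 11, 'k': 10}
d['m'] = 8 → {'n': 8, 'e': 11, 'k': 10, 'm': 8}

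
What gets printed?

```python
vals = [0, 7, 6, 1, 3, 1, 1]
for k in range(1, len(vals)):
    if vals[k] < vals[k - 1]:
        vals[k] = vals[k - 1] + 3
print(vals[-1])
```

22

k=1: 7>=0, unchanged → [0, 7, 6, 1, 3, 1, 1]
k=2: 6<7, vals[2] = 7+3 = 10 → [0, 7, 10, 1, 3, 1, 1]
k=3: 1<10, vals[3] = 10+3 = 13 → [0, 7, 10, 13, 3, 1, 1]
k=4: 3<13, vals[4] = 13+3 = 16 → [0, 7, 10, 13, 16, 1, 1]
k=5: 1<16, vals[5] = 16+3 = 19 → [0, 7, 10, 13, 16, 19, 1]
k=6: 1<19, vals[6] = 19+3 = 22 → [0, 7, 10, 13, 16, 19, 22]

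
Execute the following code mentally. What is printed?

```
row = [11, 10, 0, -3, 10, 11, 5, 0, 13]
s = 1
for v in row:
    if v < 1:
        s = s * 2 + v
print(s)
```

2

v=11: not <1
v=10: not <1
v=0: <1, s = 1*2+0 = 2
v=-3: <1, s = 2*2+(-3) = 1
v=10: not <1
v=11: not <1
v=5: not <1
v=0: <1, s = 1*2+0 = 2
v=13: not <1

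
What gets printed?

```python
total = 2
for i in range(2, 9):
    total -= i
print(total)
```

i=2: total = 2-2 = 0
i=3: total = 0-3 = -3
i=4: total = (-3)-4 = -7
i=5: total = (-7)-5 = -12
i=6: total = (-12)-6 = -18
i=7: total = (-18)-7 = -25
i=8: total = (-25)-8 = -33

-33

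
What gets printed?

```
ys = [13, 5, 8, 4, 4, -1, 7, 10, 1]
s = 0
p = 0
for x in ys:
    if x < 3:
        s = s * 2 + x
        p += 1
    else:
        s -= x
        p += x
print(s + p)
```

x=13: not <3, s = 0-13 = -13; p=13
x=5: not <3, s = (-13)-5 = -18; p=18
x=8: not <3, s = (-18)-8 = -26; p=26
x=4: not <3, s = (-26)-4 = -30; p=30
x=4: not <3, s = (-30)-4 = -34; p=34
x=-1: <3, s = (-34)*2+(-1) = -69; p=35
x=7: not <3, s = (-69)-7 = -76; p=42
x=10: not <3, s = (-76)-10 = -86; p=52
x=1: <3, s = (-86)*2+1 = -171; p=53
s+p = (-171)+53 = -118

-118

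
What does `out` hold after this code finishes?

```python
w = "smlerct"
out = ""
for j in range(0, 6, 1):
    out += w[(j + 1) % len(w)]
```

j=0: add w[1]='m' → 'm'
j=1: add w[2]='l' → 'ml'
j=2: add w[3]='e' → 'mle'
j=3: add w[4]='r' → 'mler'
j=4: add w[5]='c' → 'mlerc'
j=5: add w[6]='t' → 'mlerct'

'mlerct'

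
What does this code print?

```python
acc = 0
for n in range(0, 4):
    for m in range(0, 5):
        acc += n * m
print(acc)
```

60

n=0,m=0: acc = 0+0 = 0
n=0,m=1: acc = 0+0 = 0
n=0,m=2: acc = 0+0 = 0
n=0,m=3: acc = 0+0 = 0
n=0,m=4: acc = 0+0 = 0
n=1,m=0: acc = 0+0 = 0
n=1,m=1: acc = 0+1 = 1
n=1,m=2: acc = 1+2 = 3
n=1,m=3: acc = 3+3 = 6
n=1,m=4: acc = 6+4 = 10
n=2,m=0: acc = 10+0 = 10
n=2,m=1: acc = 10+2 = 12
n=2,m=2: acc = 12+4 = 16
n=2,m=3: acc = 16+6 = 22
n=2,m=4: acc = 22+8 = 30
n=3,m=0: acc = 30+0 = 30
n=3,m=1: acc = 30+3 = 33
n=3,m=2: acc = 33+6 = 39
n=3,m=3: acc = 39+9 = 48
n=3,m=4: acc = 48+12 = 60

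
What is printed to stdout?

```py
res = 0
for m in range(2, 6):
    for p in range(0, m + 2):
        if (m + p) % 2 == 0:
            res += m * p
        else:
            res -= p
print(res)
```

m=2,p=0: even sum, res = 0+0 = 0
m=2,p=1: odd sum, res = 0-1 = -1
m=2,p=2: even sum, res = (-1)+4 = 3
m=2,p=3: odd sum, res = 3-3 = 0
m=3,p=0: odd sum, res = 0-0 = 0
m=3,p=1: even sum, res = 0+3 = 3
m=3,p=2: odd sum, res = 3-2 = 1
m=3,p=3: even sum, res = 1+9 = 10
m=3,p=4: odd sum, res = 10-4 = 6
m=4,p=0: even sum, res = 6+0 = 6
m=4,p=1: odd sum, res = 6-1 = 5
m=4,p=2: even sum, res = 5+8 = 13
m=4,p=3: odd sum, res = 13-3 = 10
m=4,p=4: even sum, res = 10+16 = 26
m=4,p=5: odd sum, res = 26-5 = 21
m=5,p=0: odd sum, res = 21-0 = 21
m=5,p=1: even sum, res = 21+5 = 26
m=5,p=2: odd sum, res = 26-2 = 24
m=5,p=3: even sum, res = 24+15 = 39
m=5,p=4: odd sum, res = 39-4 = 35
m=5,p=5: even sum, res = 35+25 = 60
m=5,p=6: odd sum, res = 60-6 = 54

54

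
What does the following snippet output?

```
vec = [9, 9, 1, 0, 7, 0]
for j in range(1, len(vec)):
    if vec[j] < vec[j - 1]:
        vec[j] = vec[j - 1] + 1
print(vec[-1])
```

13

j=1: 9>=9, unchanged → [9, 9, 1, 0, 7, 0]
j=2: 1<9, vec[2] = 9+1 = 10 → [9, 9, 10, 0, 7, 0]
j=3: 0<10, vec[3] = 10+1 = 11 → [9, 9, 10, 11, 7, 0]
j=4: 7<11, vec[4] = 11+1 = 12 → [9, 9, 10, 11, 12, 0]
j=5: 0<12, vec[5] = 12+1 = 13 → [9, 9, 10, 11, 12, 13]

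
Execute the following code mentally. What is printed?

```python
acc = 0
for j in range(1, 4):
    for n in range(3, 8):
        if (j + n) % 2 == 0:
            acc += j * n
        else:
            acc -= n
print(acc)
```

45

j=1,n=3: even sum, acc = 0+3 = 3
j=1,n=4: odd sum, acc = 3-4 = -1
j=1,n=5: even sum, acc = (-1)+5 = 4
j=1,n=6: odd sum, acc = 4-6 = -2
j=1,n=7: even sum, acc = (-2)+7 = 5
j=2,n=3: odd sum, acc = 5-3 = 2
j=2,n=4: even sum, acc = 2+8 = 10
j=2,n=5: odd sum, acc = 10-5 = 5
j=2,n=6: even sum, acc = 5+12 = 17
j=2,n=7: odd sum, acc = 17-7 = 10
j=3,n=3: even sum, acc = 10+9 = 19
j=3,n=4: odd sum, acc = 19-4 = 15
j=3,n=5: even sum, acc = 15+15 = 30
j=3,n=6: odd sum, acc = 30-6 = 24
j=3,n=7: even sum, acc = 24+21 = 45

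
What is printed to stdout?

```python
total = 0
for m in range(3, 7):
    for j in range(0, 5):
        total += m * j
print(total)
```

180

m=3,j=0: total = 0+0 = 0
m=3,j=1: total = 0+3 = 3
m=3,j=2: total = 3+6 = 9
m=3,j=3: total = 9+9 = 18
m=3,j=4: total = 18+12 = 30
m=4,j=0: total = 30+0 = 30
m=4,j=1: total = 30+4 = 34
m=4,j=2: total = 34+8 = 42
m=4,j=3: total = 42+12 = 54
m=4,j=4: total = 54+16 = 70
m=5,j=0: total = 70+0 = 70
m=5,j=1: total = 70+5 = 75
m=5,j=2: total = 75+10 = 85
m=5,j=3: total = 85+15 = 100
m=5,j=4: total = 100+20 = 120
m=6,j=0: total = 120+0 = 120
m=6,j=1: total = 120+6 = 126
m=6,j=2: total = 126+12 = 138
m=6,j=3: total = 138+18 = 156
m=6,j=4: total = 156+24 = 180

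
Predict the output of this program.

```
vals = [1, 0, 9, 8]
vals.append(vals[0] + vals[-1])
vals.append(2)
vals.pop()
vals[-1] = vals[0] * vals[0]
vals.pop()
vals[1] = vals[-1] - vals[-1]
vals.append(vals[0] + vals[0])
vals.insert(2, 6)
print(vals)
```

append vals[0]+vals[-1] = 1+8 = 9 → [1, 0, 9, 8, 9]
append 2 → [1, 0, 9, 8, 9, 2]
pop() removes 2 → [1, 0, 9, 8, 9]
vals[-1] = vals[0]*vals[0] = 1*1 = 1 → [1, 0, 9, 8, 1]
pop() removes 1 → [1, 0, 9, 8]
vals[1] = vals[-1]-vals[-1] = 8-8 = 0 → [1, 0, 9, 8]
append vals[0]+vals[0] = 1+1 = 2 → [1, 0, 9, 8, 2]
insert 6 at 2 → [1, 0, 6, 9, 8, 2]

[1, 0, 6, 9, 8, 2]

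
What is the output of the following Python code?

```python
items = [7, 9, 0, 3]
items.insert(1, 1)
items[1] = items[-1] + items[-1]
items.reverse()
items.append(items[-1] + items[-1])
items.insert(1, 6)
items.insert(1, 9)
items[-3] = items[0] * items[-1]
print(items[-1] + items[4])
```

23

insert 1 at 1 → [7, 1, 9, 0, 3]
items[1] = items[-1]+items[-1] = 3+3 = 6 → [7, 6, 9, 0, 3]
reverse → [3, 0, 9, 6, 7]
append items[-1]+items[-1] = 7+7 = 14 → [3, 0, 9, 6, 7, 14]
insert 6 at 1 → [3, 6, 0, 9, 6, 7, 14]
insert 9 at 1 → [3, 9, 6, 0, 9, 6, 7, 14]
items[-3] = items[0]*items[-1] = 3*14 = 42 → [3, 9, 6, 0, 9, 42, 7, 14]
items[-1]+items[4] = 14+9 = 23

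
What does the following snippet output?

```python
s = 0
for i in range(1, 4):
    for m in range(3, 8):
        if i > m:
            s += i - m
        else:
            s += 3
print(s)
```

45

i=1,m=3: not 1>3, s = 0+3 = 3
i=1,m=4: not 1>4, s = 3+3 = 6
i=1,m=5: not 1>5, s = 6+3 = 9
i=1,m=6: not 1>6, s = 9+3 = 12
i=1,m=7: not 1>7, s = 12+3 = 15
i=2,m=3: not 2>3, s = 15+3 = 18
i=2,m=4: not 2>4, s = 18+3 = 21
i=2,m=5: not 2>5, s = 21+3 = 24
i=2,m=6: not 2>6, s = 24+3 = 27
i=2,m=7: not 2>7, s = 27+3 = 30
i=3,m=3: not 3>3, s = 30+3 = 33
i=3,m=4: not 3>4, s = 33+3 = 36
i=3,m=5: not 3>5, s = 36+3 = 39
i=3,m=6: not 3>6, s = 39+3 = 42
i=3,m=7: not 3>7, s = 42+3 = 45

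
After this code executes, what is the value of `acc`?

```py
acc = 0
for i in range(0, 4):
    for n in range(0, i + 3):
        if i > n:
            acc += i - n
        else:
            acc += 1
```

i=0,n=0: not 0>0, acc = 0+1 = 1
i=0,n=1: not 0>1, acc = 1+1 = 2
i=0,n=2: not 0>2, acc = 2+1 = 3
i=1,n=0: 1>0, acc = 3+1 = 4
i=1,n=1: not 1>1, acc = 4+1 = 5
i=1,n=2: not 1>2, acc = 5+1 = 6
i=1,n=3: not 1>3, acc = 6+1 = 7
i=2,n=0: 2>0, acc = 7+2 = 9
i=2,n=1: 2>1, acc = 9+1 = 10
i=2,n=2: not 2>2, acc = 10+1 = 11
i=2,n=3: not 2>3, acc = 11+1 = 12
i=2,n=4: not 2>4, acc = 12+1 = 13
i=3,n=0: 3>0, acc = 13+3 = 16
i=3,n=1: 3>1, acc = 16+2 = 18
i=3,n=2: 3>2, acc = 18+1 = 19
i=3,n=3: not 3>3, acc = 19+1 = 20
i=3,n=4: not 3>4, acc = 20+1 = 21
i=3,n=5: not 3>5, acc = 21+1 = 22

22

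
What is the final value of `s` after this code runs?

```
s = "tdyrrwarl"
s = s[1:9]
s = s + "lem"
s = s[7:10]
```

'lle'

slice [1:9] → 'dyrrwarl'
+ 'lem' → 'dyrrwarllem'
slice [7:10] → 'lle'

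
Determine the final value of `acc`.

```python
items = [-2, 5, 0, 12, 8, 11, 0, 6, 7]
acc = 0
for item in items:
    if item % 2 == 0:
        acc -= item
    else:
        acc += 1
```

-21

item=-2: even, acc = 0-(-2) = 2
item=5: not even, acc = 2+1 = 3
item=0: even, acc = 3-0 = 3
item=12: even, acc = 3-12 = -9
item=8: even, acc = (-9)-8 = -17
item=11: not even, acc = (-17)+1 = -16
item=0: even, acc = (-16)-0 = -16
item=6: even, acc = (-16)-6 = -22
item=7: not even, acc = (-22)+1 = -21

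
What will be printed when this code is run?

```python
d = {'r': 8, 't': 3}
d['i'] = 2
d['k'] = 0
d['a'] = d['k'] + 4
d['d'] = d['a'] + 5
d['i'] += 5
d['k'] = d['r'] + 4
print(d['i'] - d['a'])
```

3

d['i'] = 2 → {'r': 8, 't': 3, 'i': 2}
d['k'] = 0 → {'r': 8, 't': 3, 'i': 2, 'k': 0}
d['a'] = d['k']+4 = 4 → {'r': 8, 't': 3, 'i': 2, 'k': 0, 'a': 4}
d['d'] = d['a']+5 = 9 → {'r': 8, 't': 3, 'i': 2, 'k': 0, 'a': 4, 'd': 9}
d['i'] = 2+5 = 7 → {'r': 8, 't': 3, 'i': 7, 'k': 0, 'a': 4, 'd': 9}
d['k'] = d['r']+4 = 12 → {'r': 8, 't': 3, 'i': 7, 'k': 12, 'a': 4, 'd': 9}
d['i']-d['a'] = 7-4 = 3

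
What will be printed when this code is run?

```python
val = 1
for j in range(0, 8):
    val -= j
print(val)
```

-27

j=0: val = 1-0 = 1
j=1: val = 1-1 = 0
j=2: val = 0-2 = -2
j=3: val = (-2)-3 = -5
j=4: val = (-5)-4 = -9
j=5: val = (-9)-5 = -14
j=6: val = (-14)-6 = -20
j=7: val = (-20)-7 = -27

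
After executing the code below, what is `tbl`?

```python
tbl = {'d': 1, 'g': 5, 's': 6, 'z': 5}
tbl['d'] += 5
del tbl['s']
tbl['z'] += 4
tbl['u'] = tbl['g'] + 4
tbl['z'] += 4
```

tbl['d'] = 1+5 = 6 → {'d': 6, 'g': 5, 's': 6, 'z': 5}
del 's' → {'d': 6, 'g': 5, 'z': 5}
tbl['z'] = 5+4 = 9 → {'d': 6, 'g': 5, 'z': 9}
tbl['u'] = tbl['g']+4 = 9 → {'d': 6, 'g': 5, 'z': 9, 'u': 9}
tbl['z'] = 9+4 = 13 → {'d': 6, 'g': 5, 'z': 13, 'u': 9}

{'d': 6, 'g': 5, 'z': 13, 'u': 9}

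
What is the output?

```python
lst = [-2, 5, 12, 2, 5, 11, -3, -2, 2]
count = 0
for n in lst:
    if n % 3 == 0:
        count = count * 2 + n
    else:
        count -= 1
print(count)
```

5

n=-2: not %3==0, count = 0-1 = -1
n=5: not %3==0, count = (-1)-1 = -2
n=12: %3==0, count = (-2)*2+12 = 8
n=2: not %3==0, count = 8-1 = 7
n=5: not %3==0, count = 7-1 = 6
n=11: not %3==0, count = 6-1 = 5
n=-3: %3==0, count = 5*2+(-3) = 7
n=-2: not %3==0, count = 7-1 = 6
n=2: not %3==0, count = 6-1 = 5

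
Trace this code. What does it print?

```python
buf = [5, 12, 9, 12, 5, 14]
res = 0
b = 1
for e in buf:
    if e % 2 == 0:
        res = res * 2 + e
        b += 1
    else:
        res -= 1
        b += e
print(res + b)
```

e=5: not even, res = 0-1 = -1; b=6
e=12: even, res = (-1)*2+12 = 10; b=7
e=9: not even, res = 10-1 = 9; b=16
e=12: even, res = 9*2+12 = 30; b=17
e=5: not even, res = 30-1 = 29; b=22
e=14: even, res = 29*2+14 = 72; b=23
res+b = 72+23 = 95

95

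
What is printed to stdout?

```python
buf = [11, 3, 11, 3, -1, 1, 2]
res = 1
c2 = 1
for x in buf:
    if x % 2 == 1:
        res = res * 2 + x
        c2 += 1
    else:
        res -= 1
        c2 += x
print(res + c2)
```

x=11: odd, res = 1*2+11 = 13; c2=2
x=3: odd, res = 13*2+3 = 29; c2=3
x=11: odd, res = 29*2+11 = 69; c2=4
x=3: odd, res = 69*2+3 = 141; c2=5
x=-1: odd, res = 141*2+(-1) = 281; c2=6
x=1: odd, res = 281*2+1 = 563; c2=7
x=2: not odd, res = 563-1 = 562; c2=9
res+c2 = 562+9 = 571

571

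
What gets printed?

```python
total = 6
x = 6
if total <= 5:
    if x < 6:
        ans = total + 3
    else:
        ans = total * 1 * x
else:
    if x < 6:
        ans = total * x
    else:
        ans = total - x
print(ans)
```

0

total=6, x=6
total <= 5 is False; x < 6 is False
→ ans = total - x = 0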